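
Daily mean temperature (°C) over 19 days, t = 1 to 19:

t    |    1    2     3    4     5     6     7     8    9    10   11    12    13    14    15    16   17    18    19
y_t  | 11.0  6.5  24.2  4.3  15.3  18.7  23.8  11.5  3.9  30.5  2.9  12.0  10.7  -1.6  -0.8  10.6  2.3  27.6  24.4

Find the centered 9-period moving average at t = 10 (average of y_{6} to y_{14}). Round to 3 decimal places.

Sum of periods 6–14: 18.7 + 23.8 + 11.5 + 3.9 + 30.5 + 2.9 + 12.0 + 10.7 + (-1.6) = 112.4
Divide by 9: 112.4 / 9 = 12.489

12.489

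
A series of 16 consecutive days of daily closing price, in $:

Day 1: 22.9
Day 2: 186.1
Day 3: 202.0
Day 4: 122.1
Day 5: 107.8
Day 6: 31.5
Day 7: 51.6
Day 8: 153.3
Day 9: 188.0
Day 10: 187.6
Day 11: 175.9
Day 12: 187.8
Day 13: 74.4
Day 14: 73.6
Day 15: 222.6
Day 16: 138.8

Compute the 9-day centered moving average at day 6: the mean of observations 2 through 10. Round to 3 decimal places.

136.667

Sum of periods 2–10: 186.1 + 202.0 + 122.1 + 107.8 + 31.5 + 51.6 + 153.3 + 188.0 + 187.6 = 1230.0
Divide by 9: 1230.0 / 9 = 136.667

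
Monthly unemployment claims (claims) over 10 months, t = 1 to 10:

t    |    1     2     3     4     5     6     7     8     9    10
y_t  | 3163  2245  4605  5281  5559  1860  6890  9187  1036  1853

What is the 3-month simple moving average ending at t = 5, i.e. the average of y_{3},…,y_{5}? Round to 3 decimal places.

5148.333

Sum of periods 3–5: 4605 + 5281 + 5559 = 15445
Divide by 3: 15445 / 3 = 5148.333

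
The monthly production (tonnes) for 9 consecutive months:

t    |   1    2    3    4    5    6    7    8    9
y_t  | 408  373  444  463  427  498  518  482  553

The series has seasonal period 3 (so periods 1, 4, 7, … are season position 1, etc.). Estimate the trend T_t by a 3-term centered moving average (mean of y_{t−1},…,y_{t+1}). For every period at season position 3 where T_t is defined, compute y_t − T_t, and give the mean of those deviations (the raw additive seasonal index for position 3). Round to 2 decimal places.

Season position 3 occurs at t = 3, 6 (where T_t is defined).
t=3: T_3 = 426.6667; y_3 − T_3 = 444 − 426.6667 = 17.3333
t=6: T_6 = 481.0000; y_6 − T_6 = 498 − 481.0000 = 17.0000
Mean deviation: (17.3333 + 17.0000) / 2 = 17.17

17.17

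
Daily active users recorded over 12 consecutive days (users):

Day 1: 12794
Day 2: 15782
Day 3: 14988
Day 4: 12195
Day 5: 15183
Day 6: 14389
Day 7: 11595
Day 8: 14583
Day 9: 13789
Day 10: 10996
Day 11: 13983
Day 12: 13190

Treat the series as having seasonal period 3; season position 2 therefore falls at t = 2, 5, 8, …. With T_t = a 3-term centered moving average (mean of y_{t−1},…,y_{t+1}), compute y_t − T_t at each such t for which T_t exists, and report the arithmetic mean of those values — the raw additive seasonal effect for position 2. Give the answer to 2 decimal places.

1260.50

Season position 2 occurs at t = 2, 5, 8, 11 (where T_t is defined).
t=2: T_2 = 14521.3333; y_2 − T_2 = 15782 − 14521.3333 = 1260.6667
t=5: T_5 = 13922.3333; y_5 − T_5 = 15183 − 13922.3333 = 1260.6667
t=8: T_8 = 13322.3333; y_8 − T_8 = 14583 − 13322.3333 = 1260.6667
t=11: T_11 = 12723.0000; y_11 − T_11 = 13983 − 12723.0000 = 1260.0000
Mean deviation: (1260.6667 + 1260.6667 + 1260.6667 + 1260.0000) / 4 = 1260.50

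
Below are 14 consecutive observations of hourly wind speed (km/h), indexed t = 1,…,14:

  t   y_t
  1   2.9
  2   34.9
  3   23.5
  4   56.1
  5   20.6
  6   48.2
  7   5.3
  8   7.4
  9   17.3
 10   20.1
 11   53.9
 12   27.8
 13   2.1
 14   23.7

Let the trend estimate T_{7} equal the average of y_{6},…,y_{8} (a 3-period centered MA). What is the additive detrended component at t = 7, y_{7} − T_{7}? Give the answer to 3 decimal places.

Trend T_7 = (48.2 + 5.3 + 7.4) / 3 = 60.9/3 = 20.30000
Detrended value: 5.3 − 20.30000 = -15.000

-15.000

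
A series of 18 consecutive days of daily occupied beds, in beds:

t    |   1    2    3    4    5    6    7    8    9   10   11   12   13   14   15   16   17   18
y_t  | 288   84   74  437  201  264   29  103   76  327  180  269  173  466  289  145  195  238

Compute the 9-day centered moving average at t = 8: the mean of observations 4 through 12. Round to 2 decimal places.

Sum of periods 4–12: 437 + 201 + 264 + 29 + 103 + 76 + 327 + 180 + 269 = 1886
Divide by 9: 1886 / 9 = 209.56

209.56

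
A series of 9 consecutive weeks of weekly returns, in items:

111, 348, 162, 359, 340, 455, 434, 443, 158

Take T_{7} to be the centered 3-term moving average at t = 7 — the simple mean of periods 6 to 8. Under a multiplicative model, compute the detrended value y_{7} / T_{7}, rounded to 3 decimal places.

0.977

Trend T_7 = (455 + 434 + 443) / 3 = 1332/3 = 444.00000
Ratio to trend: 434 / 444.00000 = 0.977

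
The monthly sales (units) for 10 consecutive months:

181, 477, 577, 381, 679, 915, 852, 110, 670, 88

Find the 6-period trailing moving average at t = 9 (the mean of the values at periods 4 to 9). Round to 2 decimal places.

601.17

Sum of periods 4–9: 381 + 679 + 915 + 852 + 110 + 670 = 3607
Divide by 6: 3607 / 6 = 601.17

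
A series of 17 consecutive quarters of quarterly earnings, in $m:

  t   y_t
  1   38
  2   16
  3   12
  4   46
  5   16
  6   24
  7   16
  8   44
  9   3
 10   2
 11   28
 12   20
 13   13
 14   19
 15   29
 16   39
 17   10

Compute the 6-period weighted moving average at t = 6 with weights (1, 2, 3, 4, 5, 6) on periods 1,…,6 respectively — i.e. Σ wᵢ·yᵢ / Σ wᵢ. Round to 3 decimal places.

24.476

Weighted sum: 1·38 + 2·16 + 3·12 + 4·46 + 5·16 + 6·24 = 38 + 32 + 36 + 184 + 80 + 144 = 514
Weight total: 1 + 2 + 3 + 4 + 5 + 6 = 21
WMA = 514 / 21 = 24.476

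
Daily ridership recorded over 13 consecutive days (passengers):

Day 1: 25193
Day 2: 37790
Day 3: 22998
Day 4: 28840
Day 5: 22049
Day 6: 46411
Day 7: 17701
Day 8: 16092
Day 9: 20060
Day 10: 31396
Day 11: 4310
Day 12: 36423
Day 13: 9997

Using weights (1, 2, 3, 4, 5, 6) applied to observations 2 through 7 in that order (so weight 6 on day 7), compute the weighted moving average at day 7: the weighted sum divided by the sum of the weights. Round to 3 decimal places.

28417.286

Weighted sum: 1·37790 + 2·22998 + 3·28840 + 4·22049 + 5·46411 + 6·17701 = 37790 + 45996 + 86520 + 88196 + 232055 + 106206 = 596763
Weight total: 1 + 2 + 3 + 4 + 5 + 6 = 21
WMA = 596763 / 21 = 28417.286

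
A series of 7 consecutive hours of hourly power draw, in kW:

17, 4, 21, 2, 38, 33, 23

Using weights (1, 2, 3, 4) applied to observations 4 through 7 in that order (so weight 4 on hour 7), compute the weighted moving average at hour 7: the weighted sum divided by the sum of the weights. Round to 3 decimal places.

26.900

Weighted sum: 1·2 + 2·38 + 3·33 + 4·23 = 2 + 76 + 99 + 92 = 269
Weight total: 1 + 2 + 3 + 4 = 10
WMA = 269 / 10 = 26.900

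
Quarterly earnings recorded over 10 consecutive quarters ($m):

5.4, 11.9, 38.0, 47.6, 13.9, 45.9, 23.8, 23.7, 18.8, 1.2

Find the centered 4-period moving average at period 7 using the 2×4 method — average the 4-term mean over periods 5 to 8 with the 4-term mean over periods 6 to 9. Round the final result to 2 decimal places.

27.44

Sum over 5–8: 13.9 + 45.9 + 23.8 + 23.7 = 107.3
Sum over 6–9: 45.9 + 23.8 + 23.7 + 18.8 = 112.2
CMA at t=7 = (107.3 + 112.2) / (2·4) = 219.5 / 8 = 27.44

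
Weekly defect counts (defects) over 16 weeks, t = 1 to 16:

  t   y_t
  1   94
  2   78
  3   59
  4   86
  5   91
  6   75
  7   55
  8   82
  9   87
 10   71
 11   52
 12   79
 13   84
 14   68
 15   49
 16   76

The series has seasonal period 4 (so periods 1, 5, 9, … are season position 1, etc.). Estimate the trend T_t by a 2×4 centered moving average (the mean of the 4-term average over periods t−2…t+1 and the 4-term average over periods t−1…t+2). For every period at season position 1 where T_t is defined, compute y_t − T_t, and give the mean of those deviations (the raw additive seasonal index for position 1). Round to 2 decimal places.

13.67

Season position 1 occurs at t = 5, 9, 13 (where T_t is defined).
t=5: T_5 = 77.2500; y_5 − T_5 = 91 − 77.2500 = 13.7500
t=9: T_9 = 73.3750; y_9 − T_9 = 87 − 73.3750 = 13.6250
t=13: T_13 = 70.3750; y_13 − T_13 = 84 − 70.3750 = 13.6250
Mean deviation: (13.7500 + 13.6250 + 13.6250) / 3 = 13.67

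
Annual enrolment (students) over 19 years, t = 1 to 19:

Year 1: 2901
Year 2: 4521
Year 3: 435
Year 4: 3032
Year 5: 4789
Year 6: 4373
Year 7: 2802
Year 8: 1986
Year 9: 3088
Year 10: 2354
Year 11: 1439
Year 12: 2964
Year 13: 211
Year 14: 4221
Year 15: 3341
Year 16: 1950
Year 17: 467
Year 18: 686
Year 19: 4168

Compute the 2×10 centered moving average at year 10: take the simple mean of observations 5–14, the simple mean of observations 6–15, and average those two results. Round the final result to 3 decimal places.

Sum over 5–14: 4789 + 4373 + 2802 + 1986 + 3088 + 2354 + 1439 + 2964 + 211 + 4221 = 28227
Sum over 6–15: 4373 + 2802 + 1986 + 3088 + 2354 + 1439 + 2964 + 211 + 4221 + 3341 = 26779
CMA at t=10 = (28227 + 26779) / (2·10) = 55006 / 20 = 2750.300

2750.300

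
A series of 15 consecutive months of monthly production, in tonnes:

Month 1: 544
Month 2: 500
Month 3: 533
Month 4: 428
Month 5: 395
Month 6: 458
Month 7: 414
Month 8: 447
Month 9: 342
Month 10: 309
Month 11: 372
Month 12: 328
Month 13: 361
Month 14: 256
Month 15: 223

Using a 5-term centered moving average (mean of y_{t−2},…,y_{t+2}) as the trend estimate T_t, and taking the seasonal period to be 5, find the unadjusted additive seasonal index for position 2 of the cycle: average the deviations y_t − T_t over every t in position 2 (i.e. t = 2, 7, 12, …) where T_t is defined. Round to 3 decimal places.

Season position 2 occurs at t = 7, 12 (where T_t is defined).
t=7: T_7 = 411.20000; y_7 − T_7 = 414 − 411.20000 = 2.80000
t=12: T_12 = 325.20000; y_12 − T_12 = 328 − 325.20000 = 2.80000
Mean deviation: (2.80000 + 2.80000) / 2 = 2.800

2.800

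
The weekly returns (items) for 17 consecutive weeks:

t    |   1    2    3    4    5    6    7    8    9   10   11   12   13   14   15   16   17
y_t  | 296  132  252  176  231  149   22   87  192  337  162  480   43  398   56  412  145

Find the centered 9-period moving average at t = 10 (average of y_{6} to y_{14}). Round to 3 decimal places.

207.778

Sum of periods 6–14: 149 + 22 + 87 + 192 + 337 + 162 + 480 + 43 + 398 = 1870
Divide by 9: 1870 / 9 = 207.778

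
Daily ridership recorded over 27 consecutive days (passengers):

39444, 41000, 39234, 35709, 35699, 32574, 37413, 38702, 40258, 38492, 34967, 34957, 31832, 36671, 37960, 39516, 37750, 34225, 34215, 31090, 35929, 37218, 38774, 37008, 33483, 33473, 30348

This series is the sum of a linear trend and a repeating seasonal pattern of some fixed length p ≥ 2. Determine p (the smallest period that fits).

First differences y_{t+1} − y_t: 1556, -1766, -3525, -10, -3125, 4839, 1289, 1556, -1766, -3525, -10, -3125, 4839, 1289, 1556, -1766, …
The difference pattern repeats every 7 terms and not for any smaller step, so p = 7.

7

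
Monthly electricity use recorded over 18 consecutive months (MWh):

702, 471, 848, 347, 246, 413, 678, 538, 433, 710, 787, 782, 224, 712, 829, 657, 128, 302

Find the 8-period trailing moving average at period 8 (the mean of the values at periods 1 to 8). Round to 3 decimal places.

Sum of periods 1–8: 702 + 471 + 848 + 347 + 246 + 413 + 678 + 538 = 4243
Divide by 8: 4243 / 8 = 530.375

530.375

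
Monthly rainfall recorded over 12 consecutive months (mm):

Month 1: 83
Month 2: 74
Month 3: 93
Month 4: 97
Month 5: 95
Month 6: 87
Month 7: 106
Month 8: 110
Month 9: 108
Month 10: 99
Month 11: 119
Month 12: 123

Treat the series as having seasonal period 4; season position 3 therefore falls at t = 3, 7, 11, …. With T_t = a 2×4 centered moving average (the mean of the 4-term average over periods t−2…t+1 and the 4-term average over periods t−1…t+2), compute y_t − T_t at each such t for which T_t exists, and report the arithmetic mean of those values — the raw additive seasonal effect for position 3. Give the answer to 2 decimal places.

Season position 3 occurs at t = 3, 7 (where T_t is defined).
t=3: T_3 = 88.2500; y_3 − T_3 = 93 − 88.2500 = 4.7500
t=7: T_7 = 101.1250; y_7 − T_7 = 106 − 101.1250 = 4.8750
Mean deviation: (4.7500 + 4.8750) / 2 = 4.81

4.81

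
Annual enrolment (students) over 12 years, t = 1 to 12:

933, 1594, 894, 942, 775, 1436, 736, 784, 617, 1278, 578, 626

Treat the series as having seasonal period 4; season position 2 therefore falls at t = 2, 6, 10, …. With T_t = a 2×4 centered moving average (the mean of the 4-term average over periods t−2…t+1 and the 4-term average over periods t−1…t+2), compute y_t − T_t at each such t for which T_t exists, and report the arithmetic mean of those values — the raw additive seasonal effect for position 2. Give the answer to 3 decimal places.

483.500

Season position 2 occurs at t = 6, 10 (where T_t is defined).
t=6: T_6 = 952.50000; y_6 − T_6 = 1436 − 952.50000 = 483.50000
t=10: T_10 = 794.50000; y_10 − T_10 = 1278 − 794.50000 = 483.50000
Mean deviation: (483.50000 + 483.50000) / 2 = 483.500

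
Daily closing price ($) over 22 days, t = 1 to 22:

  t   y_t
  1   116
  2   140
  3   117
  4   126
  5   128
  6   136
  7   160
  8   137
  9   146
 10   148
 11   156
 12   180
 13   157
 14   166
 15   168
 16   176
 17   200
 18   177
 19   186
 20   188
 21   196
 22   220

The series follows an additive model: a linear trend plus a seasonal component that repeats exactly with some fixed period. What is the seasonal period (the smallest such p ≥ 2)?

First differences y_{t+1} − y_t: 24, -23, 9, 2, 8, 24, -23, 9, 2, 8, 24, -23, …
The difference pattern repeats every 5 terms and not for any smaller step, so p = 5.

5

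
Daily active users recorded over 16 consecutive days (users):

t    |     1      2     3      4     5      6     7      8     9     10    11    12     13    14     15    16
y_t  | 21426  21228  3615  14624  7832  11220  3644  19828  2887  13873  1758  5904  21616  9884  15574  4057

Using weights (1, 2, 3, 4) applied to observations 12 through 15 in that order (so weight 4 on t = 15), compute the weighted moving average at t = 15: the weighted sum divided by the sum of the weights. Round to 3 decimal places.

Weighted sum: 1·5904 + 2·21616 + 3·9884 + 4·15574 = 5904 + 43232 + 29652 + 62296 = 141084
Weight total: 1 + 2 + 3 + 4 = 10
WMA = 141084 / 10 = 14108.400

14108.400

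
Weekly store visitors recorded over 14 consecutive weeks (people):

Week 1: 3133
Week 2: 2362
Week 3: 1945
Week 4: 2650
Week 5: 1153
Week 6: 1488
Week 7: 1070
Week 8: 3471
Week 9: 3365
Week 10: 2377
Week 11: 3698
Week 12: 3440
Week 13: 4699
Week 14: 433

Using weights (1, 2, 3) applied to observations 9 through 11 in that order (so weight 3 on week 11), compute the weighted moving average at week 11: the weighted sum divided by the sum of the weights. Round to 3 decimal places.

3202.167

Weighted sum: 1·3365 + 2·2377 + 3·3698 = 3365 + 4754 + 11094 = 19213
Weight total: 1 + 2 + 3 = 6
WMA = 19213 / 6 = 3202.167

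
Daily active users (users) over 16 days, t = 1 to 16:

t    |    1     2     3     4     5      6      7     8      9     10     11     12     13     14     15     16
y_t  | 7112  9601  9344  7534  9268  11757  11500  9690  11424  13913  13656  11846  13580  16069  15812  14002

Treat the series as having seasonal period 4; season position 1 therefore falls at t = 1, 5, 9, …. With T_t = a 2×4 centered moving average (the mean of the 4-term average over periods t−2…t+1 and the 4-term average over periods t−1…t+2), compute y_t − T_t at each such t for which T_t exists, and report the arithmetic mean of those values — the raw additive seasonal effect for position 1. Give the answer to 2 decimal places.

-477.25

Season position 1 occurs at t = 5, 9, 13 (where T_t is defined).
t=5: T_5 = 9745.2500; y_5 − T_5 = 9268 − 9745.2500 = -477.2500
t=9: T_9 = 11901.2500; y_9 − T_9 = 11424 − 11901.2500 = -477.2500
t=13: T_13 = 14057.2500; y_13 − T_13 = 13580 − 14057.2500 = -477.2500
Mean deviation: (-477.2500 + -477.2500 + -477.2500) / 3 = -477.25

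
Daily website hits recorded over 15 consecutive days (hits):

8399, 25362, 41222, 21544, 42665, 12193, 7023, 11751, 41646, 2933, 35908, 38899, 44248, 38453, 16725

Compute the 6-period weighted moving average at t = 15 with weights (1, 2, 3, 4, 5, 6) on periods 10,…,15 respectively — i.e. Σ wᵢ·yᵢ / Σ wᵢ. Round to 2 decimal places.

31478.71

Weighted sum: 1·2933 + 2·35908 + 3·38899 + 4·44248 + 5·38453 + 6·16725 = 2933 + 71816 + 116697 + 176992 + 192265 + 100350 = 661053
Weight total: 1 + 2 + 3 + 4 + 5 + 6 = 21
WMA = 661053 / 21 = 31478.71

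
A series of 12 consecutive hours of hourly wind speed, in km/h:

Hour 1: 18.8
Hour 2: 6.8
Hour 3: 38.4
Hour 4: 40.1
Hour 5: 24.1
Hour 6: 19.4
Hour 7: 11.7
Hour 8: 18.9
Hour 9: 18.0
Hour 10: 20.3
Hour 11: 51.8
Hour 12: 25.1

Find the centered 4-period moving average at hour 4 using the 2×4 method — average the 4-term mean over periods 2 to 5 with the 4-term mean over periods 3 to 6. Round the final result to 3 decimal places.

Sum over 2–5: 6.8 + 38.4 + 40.1 + 24.1 = 109.4
Sum over 3–6: 38.4 + 40.1 + 24.1 + 19.4 = 122.0
CMA at t=4 = (109.4 + 122.0) / (2·4) = 231.4 / 8 = 28.925

28.925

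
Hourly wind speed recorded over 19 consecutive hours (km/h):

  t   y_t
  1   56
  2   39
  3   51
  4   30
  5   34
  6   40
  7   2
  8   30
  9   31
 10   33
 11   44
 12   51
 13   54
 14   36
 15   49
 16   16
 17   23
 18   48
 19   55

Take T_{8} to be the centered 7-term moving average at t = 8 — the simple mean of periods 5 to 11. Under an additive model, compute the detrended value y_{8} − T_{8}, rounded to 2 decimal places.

-0.57

Trend T_8 = (34 + 40 + 2 + 30 + 31 + 33 + 44) / 7 = 214/7 = 30.5714
Detrended value: 30 − 30.5714 = -0.57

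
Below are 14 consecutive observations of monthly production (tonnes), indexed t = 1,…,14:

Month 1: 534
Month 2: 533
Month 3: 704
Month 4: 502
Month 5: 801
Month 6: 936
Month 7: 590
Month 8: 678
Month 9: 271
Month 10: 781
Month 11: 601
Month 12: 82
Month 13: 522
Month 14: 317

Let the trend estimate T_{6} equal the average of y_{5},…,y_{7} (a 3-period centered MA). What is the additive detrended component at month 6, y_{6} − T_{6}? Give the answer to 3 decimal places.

160.333

Trend T_6 = (801 + 936 + 590) / 3 = 2327/3 = 775.66667
Detrended value: 936 − 775.66667 = 160.333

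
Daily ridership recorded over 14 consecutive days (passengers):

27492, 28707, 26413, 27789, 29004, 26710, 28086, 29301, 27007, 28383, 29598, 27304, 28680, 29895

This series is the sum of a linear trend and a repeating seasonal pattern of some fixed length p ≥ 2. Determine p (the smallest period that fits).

First differences y_{t+1} − y_t: 1215, -2294, 1376, 1215, -2294, 1376, 1215, -2294, …
The difference pattern repeats every 3 terms and not for any smaller step, so p = 3.

3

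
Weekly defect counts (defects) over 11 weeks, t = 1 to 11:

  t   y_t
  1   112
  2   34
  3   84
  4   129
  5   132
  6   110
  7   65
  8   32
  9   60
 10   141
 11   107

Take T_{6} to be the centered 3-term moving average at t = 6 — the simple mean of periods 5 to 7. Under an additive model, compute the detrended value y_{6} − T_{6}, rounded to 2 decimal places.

7.67

Trend T_6 = (132 + 110 + 65) / 3 = 307/3 = 102.3333
Detrended value: 110 − 102.3333 = 7.67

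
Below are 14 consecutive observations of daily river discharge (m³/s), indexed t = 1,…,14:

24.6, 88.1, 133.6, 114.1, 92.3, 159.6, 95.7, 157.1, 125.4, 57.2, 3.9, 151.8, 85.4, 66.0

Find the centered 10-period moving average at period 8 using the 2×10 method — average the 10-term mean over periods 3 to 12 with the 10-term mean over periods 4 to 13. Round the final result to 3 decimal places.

Sum over 3–12: 133.6 + 114.1 + 92.3 + 159.6 + 95.7 + 157.1 + 125.4 + 57.2 + 3.9 + 151.8 = 1090.7
Sum over 4–13: 114.1 + 92.3 + 159.6 + 95.7 + 157.1 + 125.4 + 57.2 + 3.9 + 151.8 + 85.4 = 1042.5
CMA at t=8 = (1090.7 + 1042.5) / (2·10) = 2133.2 / 20 = 106.660

106.660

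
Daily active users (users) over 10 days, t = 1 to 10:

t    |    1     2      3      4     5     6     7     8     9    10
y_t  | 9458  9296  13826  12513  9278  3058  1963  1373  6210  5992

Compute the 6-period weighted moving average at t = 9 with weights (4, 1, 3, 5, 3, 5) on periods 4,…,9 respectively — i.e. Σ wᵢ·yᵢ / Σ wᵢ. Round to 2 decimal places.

5404.19

Weighted sum: 4·12513 + 1·9278 + 3·3058 + 5·1963 + 3·1373 + 5·6210 = 50052 + 9278 + 9174 + 9815 + 4119 + 31050 = 113488
Weight total: 4 + 1 + 3 + 5 + 3 + 5 = 21
WMA = 113488 / 21 = 5404.19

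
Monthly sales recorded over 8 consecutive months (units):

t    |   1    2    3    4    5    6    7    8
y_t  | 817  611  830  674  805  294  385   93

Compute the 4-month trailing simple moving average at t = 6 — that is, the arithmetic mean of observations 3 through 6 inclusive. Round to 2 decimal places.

650.75

Sum of periods 3–6: 830 + 674 + 805 + 294 = 2603
Divide by 4: 2603 / 4 = 650.75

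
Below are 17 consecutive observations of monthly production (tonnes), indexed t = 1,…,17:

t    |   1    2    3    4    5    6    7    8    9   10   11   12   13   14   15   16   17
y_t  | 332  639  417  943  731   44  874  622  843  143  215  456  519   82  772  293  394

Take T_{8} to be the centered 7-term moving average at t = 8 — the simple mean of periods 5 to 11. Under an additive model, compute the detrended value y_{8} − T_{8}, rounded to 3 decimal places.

126.000

Trend T_8 = (731 + 44 + 874 + 622 + 843 + 143 + 215) / 7 = 3472/7 = 496.00000
Detrended value: 622 − 496.00000 = 126.000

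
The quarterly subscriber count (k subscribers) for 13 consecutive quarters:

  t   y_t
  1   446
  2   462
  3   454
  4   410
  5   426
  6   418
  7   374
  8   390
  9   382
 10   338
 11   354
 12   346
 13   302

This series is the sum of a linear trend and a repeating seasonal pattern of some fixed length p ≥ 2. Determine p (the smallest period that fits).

First differences y_{t+1} − y_t: 16, -8, -44, 16, -8, -44, 16, -8, …
The difference pattern repeats every 3 terms and not for any smaller step, so p = 3.

3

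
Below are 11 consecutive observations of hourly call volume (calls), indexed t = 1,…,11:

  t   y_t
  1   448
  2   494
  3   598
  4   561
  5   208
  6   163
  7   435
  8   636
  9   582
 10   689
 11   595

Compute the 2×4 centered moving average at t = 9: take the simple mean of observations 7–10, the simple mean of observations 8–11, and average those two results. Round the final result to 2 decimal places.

Sum over 7–10: 435 + 636 + 582 + 689 = 2342
Sum over 8–11: 636 + 582 + 689 + 595 = 2502
CMA at t=9 = (2342 + 2502) / (2·4) = 4844 / 8 = 605.50

605.50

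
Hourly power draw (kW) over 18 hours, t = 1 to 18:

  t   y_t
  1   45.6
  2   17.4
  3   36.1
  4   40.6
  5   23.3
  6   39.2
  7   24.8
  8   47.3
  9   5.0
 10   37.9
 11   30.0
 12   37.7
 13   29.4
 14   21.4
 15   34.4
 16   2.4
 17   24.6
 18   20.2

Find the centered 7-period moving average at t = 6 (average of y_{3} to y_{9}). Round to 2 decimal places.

Sum of periods 3–9: 36.1 + 40.6 + 23.3 + 39.2 + 24.8 + 47.3 + 5.0 = 216.3
Divide by 7: 216.3 / 7 = 30.90

30.90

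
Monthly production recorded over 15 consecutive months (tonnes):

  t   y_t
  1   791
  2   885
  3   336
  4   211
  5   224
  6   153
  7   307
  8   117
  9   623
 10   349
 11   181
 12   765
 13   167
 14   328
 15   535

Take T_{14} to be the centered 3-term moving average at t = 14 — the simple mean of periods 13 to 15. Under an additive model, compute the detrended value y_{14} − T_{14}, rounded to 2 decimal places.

-15.33

Trend T_14 = (167 + 328 + 535) / 3 = 1030/3 = 343.3333
Detrended value: 328 − 343.3333 = -15.33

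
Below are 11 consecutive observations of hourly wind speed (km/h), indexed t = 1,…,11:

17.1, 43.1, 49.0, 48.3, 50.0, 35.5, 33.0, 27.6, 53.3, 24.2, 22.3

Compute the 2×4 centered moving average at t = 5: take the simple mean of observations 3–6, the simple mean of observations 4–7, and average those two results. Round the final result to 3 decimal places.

Sum over 3–6: 49.0 + 48.3 + 50.0 + 35.5 = 182.8
Sum over 4–7: 48.3 + 50.0 + 35.5 + 33.0 = 166.8
CMA at t=5 = (182.8 + 166.8) / (2·4) = 349.6 / 8 = 43.700

43.700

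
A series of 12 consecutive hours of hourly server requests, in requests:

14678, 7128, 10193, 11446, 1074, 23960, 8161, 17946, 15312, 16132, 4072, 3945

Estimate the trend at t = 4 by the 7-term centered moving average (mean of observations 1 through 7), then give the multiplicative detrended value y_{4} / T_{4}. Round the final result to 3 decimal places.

Trend T_4 = (14678 + 7128 + 10193 + 11446 + 1074 + 23960 + 8161) / 7 = 76640/7 = 10948.57143
Ratio to trend: 11446 / 10948.57143 = 1.045

1.045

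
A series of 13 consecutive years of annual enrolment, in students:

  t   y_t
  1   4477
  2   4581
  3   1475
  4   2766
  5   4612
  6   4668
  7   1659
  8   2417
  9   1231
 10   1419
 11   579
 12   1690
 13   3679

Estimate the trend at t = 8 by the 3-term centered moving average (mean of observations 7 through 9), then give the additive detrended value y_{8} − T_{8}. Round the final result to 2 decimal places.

Trend T_8 = (1659 + 2417 + 1231) / 3 = 5307/3 = 1769.0000
Detrended value: 2417 − 1769.0000 = 648.00

648.00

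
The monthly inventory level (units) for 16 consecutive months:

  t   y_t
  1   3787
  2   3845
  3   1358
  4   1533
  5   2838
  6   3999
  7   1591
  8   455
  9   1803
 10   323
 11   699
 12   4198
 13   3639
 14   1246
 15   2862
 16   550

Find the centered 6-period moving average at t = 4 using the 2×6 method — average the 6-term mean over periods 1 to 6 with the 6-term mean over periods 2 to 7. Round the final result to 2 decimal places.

Sum over 1–6: 3787 + 3845 + 1358 + 1533 + 2838 + 3999 = 17360
Sum over 2–7: 3845 + 1358 + 1533 + 2838 + 3999 + 1591 = 15164
CMA at t=4 = (17360 + 15164) / (2·6) = 32524 / 12 = 2710.33

2710.33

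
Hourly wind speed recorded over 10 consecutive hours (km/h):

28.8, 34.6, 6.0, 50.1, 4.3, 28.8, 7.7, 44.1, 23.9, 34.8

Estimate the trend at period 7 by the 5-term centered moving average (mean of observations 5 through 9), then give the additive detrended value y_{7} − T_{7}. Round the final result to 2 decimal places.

Trend T_7 = (4.3 + 28.8 + 7.7 + 44.1 + 23.9) / 5 = 108.8/5 = 21.7600
Detrended value: 7.7 − 21.7600 = -14.06

-14.06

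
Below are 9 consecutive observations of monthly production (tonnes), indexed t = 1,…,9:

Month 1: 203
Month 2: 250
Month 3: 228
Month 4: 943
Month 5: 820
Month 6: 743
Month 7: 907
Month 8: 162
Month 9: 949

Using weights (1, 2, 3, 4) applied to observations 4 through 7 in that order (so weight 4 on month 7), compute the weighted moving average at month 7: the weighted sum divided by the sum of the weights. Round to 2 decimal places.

Weighted sum: 1·943 + 2·820 + 3·743 + 4·907 = 943 + 1640 + 2229 + 3628 = 8440
Weight total: 1 + 2 + 3 + 4 = 10
WMA = 8440 / 10 = 844.00

844.00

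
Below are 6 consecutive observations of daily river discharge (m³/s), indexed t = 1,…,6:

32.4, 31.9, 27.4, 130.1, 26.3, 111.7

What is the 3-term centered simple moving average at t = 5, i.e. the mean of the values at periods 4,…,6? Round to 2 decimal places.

89.37

Sum of periods 4–6: 130.1 + 26.3 + 111.7 = 268.1
Divide by 3: 268.1 / 3 = 89.37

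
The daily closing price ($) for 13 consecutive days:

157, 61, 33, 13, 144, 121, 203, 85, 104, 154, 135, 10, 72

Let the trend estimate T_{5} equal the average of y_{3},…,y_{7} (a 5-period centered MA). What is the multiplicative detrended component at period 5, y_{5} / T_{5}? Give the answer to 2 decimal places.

1.40

Trend T_5 = (33 + 13 + 144 + 121 + 203) / 5 = 514/5 = 102.8000
Ratio to trend: 144 / 102.8000 = 1.40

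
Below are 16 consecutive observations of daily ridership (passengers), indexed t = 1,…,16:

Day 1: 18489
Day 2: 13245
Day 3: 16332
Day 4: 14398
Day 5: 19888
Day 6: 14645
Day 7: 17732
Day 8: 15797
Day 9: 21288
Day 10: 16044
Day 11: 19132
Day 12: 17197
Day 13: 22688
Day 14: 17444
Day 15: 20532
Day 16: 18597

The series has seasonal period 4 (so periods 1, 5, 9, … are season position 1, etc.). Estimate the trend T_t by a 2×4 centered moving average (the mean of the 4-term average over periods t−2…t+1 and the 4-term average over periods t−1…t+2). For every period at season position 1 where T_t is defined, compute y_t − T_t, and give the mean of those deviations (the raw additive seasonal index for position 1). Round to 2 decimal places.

Season position 1 occurs at t = 5, 9, 13 (where T_t is defined).
t=5: T_5 = 16490.7500; y_5 − T_5 = 19888 − 16490.7500 = 3397.2500
t=9: T_9 = 17890.2500; y_9 − T_9 = 21288 − 17890.2500 = 3397.7500
t=13: T_13 = 19290.2500; y_13 − T_13 = 22688 − 19290.2500 = 3397.7500
Mean deviation: (3397.2500 + 3397.7500 + 3397.7500) / 3 = 3397.58

3397.58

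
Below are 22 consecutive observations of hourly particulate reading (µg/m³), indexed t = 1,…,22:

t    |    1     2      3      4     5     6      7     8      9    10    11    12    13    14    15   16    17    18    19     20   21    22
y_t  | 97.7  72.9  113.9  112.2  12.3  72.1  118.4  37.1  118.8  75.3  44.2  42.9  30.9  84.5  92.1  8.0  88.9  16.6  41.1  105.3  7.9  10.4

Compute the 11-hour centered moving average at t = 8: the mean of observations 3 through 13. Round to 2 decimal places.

Sum of periods 3–13: 113.9 + 112.2 + 12.3 + 72.1 + 118.4 + 37.1 + 118.8 + 75.3 + 44.2 + 42.9 + 30.9 = 778.1
Divide by 11: 778.1 / 11 = 70.74

70.74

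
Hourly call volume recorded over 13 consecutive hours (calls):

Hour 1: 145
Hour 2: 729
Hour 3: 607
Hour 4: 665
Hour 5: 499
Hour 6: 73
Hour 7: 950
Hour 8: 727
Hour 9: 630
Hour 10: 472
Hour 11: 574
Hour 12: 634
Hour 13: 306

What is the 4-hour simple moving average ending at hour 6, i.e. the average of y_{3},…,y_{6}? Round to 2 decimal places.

461.00

Sum of periods 3–6: 607 + 665 + 499 + 73 = 1844
Divide by 4: 1844 / 4 = 461.00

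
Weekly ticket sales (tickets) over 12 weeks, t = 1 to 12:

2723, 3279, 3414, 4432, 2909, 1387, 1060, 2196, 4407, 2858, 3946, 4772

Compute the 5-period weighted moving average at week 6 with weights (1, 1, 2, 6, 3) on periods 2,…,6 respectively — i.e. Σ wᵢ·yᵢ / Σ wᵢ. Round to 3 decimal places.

Weighted sum: 1·3279 + 1·3414 + 2·4432 + 6·2909 + 3·1387 = 3279 + 3414 + 8864 + 17454 + 4161 = 37172
Weight total: 1 + 1 + 2 + 6 + 3 = 13
WMA = 37172 / 13 = 2859.385

2859.385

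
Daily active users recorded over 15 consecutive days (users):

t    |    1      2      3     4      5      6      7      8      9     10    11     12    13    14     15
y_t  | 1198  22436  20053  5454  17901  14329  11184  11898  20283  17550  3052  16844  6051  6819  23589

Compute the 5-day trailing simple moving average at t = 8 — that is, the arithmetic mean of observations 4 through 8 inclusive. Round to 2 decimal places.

12153.20

Sum of periods 4–8: 5454 + 17901 + 14329 + 11184 + 11898 = 60766
Divide by 5: 60766 / 5 = 12153.20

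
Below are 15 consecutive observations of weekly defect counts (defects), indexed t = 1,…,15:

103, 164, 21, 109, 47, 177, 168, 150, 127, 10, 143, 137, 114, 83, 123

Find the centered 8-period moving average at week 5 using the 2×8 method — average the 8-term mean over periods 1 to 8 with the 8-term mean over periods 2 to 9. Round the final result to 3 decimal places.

Sum over 1–8: 103 + 164 + 21 + 109 + 47 + 177 + 168 + 150 = 939
Sum over 2–9: 164 + 21 + 109 + 47 + 177 + 168 + 150 + 127 = 963
CMA at t=5 = (939 + 963) / (2·8) = 1902 / 16 = 118.875

118.875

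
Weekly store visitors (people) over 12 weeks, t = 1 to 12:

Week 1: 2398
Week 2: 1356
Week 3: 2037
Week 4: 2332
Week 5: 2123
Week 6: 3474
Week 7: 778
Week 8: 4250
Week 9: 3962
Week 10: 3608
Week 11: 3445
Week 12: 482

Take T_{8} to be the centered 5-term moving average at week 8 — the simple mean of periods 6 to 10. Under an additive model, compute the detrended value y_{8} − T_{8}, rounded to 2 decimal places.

1035.60

Trend T_8 = (3474 + 778 + 4250 + 3962 + 3608) / 5 = 16072/5 = 3214.4000
Detrended value: 4250 − 3214.4000 = 1035.60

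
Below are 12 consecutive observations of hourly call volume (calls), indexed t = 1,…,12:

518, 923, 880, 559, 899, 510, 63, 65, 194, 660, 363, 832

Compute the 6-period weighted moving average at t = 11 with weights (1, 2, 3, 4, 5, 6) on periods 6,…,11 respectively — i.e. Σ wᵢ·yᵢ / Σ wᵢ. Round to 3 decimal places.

337.381

Weighted sum: 1·510 + 2·63 + 3·65 + 4·194 + 5·660 + 6·363 = 510 + 126 + 195 + 776 + 3300 + 2178 = 7085
Weight total: 1 + 2 + 3 + 4 + 5 + 6 = 21
WMA = 7085 / 21 = 337.381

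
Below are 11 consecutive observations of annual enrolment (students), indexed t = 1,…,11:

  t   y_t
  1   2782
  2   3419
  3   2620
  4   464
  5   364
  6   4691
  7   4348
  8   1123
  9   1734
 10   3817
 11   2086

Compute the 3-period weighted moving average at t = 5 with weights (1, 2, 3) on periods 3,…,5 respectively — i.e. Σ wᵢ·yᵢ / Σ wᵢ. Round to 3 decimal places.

Weighted sum: 1·2620 + 2·464 + 3·364 = 2620 + 928 + 1092 = 4640
Weight total: 1 + 2 + 3 = 6
WMA = 4640 / 6 = 773.333

773.333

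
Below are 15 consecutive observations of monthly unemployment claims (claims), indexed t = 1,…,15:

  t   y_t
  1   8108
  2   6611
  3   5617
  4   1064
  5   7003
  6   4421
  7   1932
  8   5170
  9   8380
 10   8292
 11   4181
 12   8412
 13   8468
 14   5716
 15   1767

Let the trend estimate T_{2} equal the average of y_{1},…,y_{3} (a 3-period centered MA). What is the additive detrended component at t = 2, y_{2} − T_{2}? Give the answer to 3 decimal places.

Trend T_2 = (8108 + 6611 + 5617) / 3 = 20336/3 = 6778.66667
Detrended value: 6611 − 6778.66667 = -167.667

-167.667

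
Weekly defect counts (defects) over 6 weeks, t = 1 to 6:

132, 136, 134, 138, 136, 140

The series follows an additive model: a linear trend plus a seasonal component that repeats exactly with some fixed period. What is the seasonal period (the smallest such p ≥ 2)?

2

First differences y_{t+1} − y_t: 4, -2, 4, -2, 4, …
The difference pattern repeats every 2 terms and not for any smaller step, so p = 2.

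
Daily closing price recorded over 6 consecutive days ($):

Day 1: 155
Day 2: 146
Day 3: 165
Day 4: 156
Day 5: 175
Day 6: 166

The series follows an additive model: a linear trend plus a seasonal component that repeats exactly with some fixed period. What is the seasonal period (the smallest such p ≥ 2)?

First differences y_{t+1} − y_t: -9, 19, -9, 19, -9, …
The difference pattern repeats every 2 terms and not for any smaller step, so p = 2.

2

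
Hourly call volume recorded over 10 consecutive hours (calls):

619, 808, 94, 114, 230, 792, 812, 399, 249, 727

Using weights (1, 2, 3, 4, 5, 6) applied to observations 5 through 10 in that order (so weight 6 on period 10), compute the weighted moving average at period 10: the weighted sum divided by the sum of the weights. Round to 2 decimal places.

545.38

Weighted sum: 1·230 + 2·792 + 3·812 + 4·399 + 5·249 + 6·727 = 230 + 1584 + 2436 + 1596 + 1245 + 4362 = 11453
Weight total: 1 + 2 + 3 + 4 + 5 + 6 = 21
WMA = 11453 / 21 = 545.38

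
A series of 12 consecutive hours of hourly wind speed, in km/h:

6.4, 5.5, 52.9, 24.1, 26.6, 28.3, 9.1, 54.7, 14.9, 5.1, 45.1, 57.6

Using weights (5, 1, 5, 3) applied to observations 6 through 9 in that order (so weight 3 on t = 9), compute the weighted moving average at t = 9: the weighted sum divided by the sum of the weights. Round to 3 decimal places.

Weighted sum: 5·28.3 + 1·9.1 + 5·54.7 + 3·14.9 = 141.5 + 9.1 + 273.5 + 44.7 = 468.8
Weight total: 5 + 1 + 5 + 3 = 14
WMA = 468.8 / 14 = 33.486

33.486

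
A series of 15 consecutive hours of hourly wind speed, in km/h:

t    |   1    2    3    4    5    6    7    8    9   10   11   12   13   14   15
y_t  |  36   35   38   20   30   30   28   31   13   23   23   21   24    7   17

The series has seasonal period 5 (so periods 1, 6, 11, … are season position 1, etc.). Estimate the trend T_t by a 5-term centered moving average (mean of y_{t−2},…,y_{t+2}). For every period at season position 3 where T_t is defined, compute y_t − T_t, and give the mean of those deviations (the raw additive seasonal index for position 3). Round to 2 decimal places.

Season position 3 occurs at t = 3, 8, 13 (where T_t is defined).
t=3: T_3 = 31.8000; y_3 − T_3 = 38 − 31.8000 = 6.2000
t=8: T_8 = 25.0000; y_8 − T_8 = 31 − 25.0000 = 6.0000
t=13: T_13 = 18.4000; y_13 − T_13 = 24 − 18.4000 = 5.6000
Mean deviation: (6.2000 + 6.0000 + 5.6000) / 3 = 5.93

5.93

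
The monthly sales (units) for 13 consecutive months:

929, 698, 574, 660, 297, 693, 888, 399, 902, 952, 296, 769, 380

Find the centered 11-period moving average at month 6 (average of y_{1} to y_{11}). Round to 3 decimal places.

Sum of periods 1–11: 929 + 698 + 574 + 660 + 297 + 693 + 888 + 399 + 902 + 952 + 296 = 7288
Divide by 11: 7288 / 11 = 662.545

662.545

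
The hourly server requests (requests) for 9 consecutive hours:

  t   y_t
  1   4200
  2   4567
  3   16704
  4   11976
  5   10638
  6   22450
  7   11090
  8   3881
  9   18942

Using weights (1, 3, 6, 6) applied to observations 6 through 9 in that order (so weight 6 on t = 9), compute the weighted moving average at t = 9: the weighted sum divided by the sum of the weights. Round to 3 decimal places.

12041.125

Weighted sum: 1·22450 + 3·11090 + 6·3881 + 6·18942 = 22450 + 33270 + 23286 + 113652 = 192658
Weight total: 1 + 3 + 6 + 6 = 16
WMA = 192658 / 16 = 12041.125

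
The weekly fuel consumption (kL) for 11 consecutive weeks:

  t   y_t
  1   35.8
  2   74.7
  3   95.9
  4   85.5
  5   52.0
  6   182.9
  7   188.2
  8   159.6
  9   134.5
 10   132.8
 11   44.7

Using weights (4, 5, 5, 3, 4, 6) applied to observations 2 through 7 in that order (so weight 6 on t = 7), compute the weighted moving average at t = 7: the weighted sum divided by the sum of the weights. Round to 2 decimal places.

119.36

Weighted sum: 4·74.7 + 5·95.9 + 5·85.5 + 3·52.0 + 4·182.9 + 6·188.2 = 298.8 + 479.5 + 427.5 + 156.0 + 731.6 + 1129.2 = 3222.6
Weight total: 4 + 5 + 5 + 3 + 4 + 6 = 27
WMA = 3222.6 / 27 = 119.36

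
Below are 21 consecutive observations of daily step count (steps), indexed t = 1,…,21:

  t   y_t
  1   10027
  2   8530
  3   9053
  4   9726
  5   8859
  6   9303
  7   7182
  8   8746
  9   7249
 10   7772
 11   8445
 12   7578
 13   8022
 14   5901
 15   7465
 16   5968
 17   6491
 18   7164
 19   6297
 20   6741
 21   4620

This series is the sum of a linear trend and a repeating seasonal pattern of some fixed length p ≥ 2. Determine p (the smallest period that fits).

First differences y_{t+1} − y_t: -1497, 523, 673, -867, 444, -2121, 1564, -1497, 523, 673, -867, 444, -2121, 1564, -1497, 523, …
The difference pattern repeats every 7 terms and not for any smaller step, so p = 7.

7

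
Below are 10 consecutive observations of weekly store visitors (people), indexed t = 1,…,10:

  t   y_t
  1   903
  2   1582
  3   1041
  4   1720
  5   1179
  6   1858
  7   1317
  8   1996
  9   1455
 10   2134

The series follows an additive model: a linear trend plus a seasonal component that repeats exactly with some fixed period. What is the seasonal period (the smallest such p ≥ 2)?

First differences y_{t+1} − y_t: 679, -541, 679, -541, 679, -541, …
The difference pattern repeats every 2 terms and not for any smaller step, so p = 2.

2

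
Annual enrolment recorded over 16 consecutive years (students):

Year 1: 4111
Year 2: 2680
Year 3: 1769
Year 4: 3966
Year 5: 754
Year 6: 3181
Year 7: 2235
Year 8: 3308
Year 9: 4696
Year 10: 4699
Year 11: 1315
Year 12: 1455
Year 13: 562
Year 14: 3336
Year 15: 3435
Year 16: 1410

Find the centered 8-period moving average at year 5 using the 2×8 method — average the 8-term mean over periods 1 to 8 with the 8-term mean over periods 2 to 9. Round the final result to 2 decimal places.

Sum over 1–8: 4111 + 2680 + 1769 + 3966 + 754 + 3181 + 2235 + 3308 = 22004
Sum over 2–9: 2680 + 1769 + 3966 + 754 + 3181 + 2235 + 3308 + 4696 = 22589
CMA at t=5 = (22004 + 22589) / (2·8) = 44593 / 16 = 2787.06

2787.06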